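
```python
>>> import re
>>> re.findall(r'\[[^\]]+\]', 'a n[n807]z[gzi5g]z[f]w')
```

Scanning left to right: at [3:9] → '[n807]'; at [10:17] → '[gzi5g]'; at [18:21] → '[f]'.
With no groups in the pattern, `findall` gives back each whole match — 3 here.

['[n807]', '[gzi5g]', '[f]']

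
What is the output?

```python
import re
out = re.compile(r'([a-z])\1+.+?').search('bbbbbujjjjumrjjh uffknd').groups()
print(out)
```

('b',)

After group 1 captures some text, `\1` only succeeds where that same text appears again.
Unlike `match`, `search` isn't anchored — it looks for the pattern anywhere in the string.
The match spans [0:6] → 'bbbbbu'.
Captured: group 1 = 'b'.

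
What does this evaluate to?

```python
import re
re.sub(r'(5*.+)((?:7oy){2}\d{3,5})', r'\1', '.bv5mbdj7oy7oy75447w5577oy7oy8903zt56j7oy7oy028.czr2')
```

This matches zero or more of the literal '5', then one or more of any character (captured); then the literal '7oy' repeated 2 times, then 3 to 5 of a digit (captured).
Matches: at [0:47] → '.bv5mbdj7oy7oy75447w5577oy7oy8903zt56j7oy7oy028'.
`\1` in the replacement pulls in group 1's text for each match.

'.bv5mbdj7oy7oy75447w5577oy7oy8903zt56j.czr2'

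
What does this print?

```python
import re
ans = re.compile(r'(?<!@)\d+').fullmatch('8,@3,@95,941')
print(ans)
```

None

`re.fullmatch` is like wrapping the pattern in `^…$` (in single-line mode).
Here there's no way to consume every character, so the call returns None.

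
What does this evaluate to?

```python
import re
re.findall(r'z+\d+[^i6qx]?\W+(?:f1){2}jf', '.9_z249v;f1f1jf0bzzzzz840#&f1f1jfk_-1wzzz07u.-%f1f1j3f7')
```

['z249v;f1f1jf', 'zzzzz840#&f1f1jf']

The pattern matches one or more of a literal 'z'; then one or more of a digit, then optionally any character except [i6qx]; then one or more of a non-word character; then the literal 'f1' repeated 2 times, then the literal 'jf'.
Scanning left to right: at [3:15] → 'z249v;f1f1jf'; at [17:33] → 'zzzzz840#&f1f1jf'.
`findall` yields the raw match text (2 of them) because the pattern has no groups.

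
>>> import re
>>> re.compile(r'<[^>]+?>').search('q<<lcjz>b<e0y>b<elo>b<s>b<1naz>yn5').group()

Unlike `match`, `search` isn't anchored — it looks for the pattern anywhere in the string.
The match spans [1:8] → '<<lcjz>'.

'<<lcjz>'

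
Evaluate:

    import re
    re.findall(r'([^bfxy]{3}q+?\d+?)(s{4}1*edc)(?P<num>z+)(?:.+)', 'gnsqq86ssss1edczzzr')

[('gnsqq86', 'ssss1edc', 'zzz')]

This matches exactly 3 of any character except [bfxy], then one or more of a literal 'q' (lazy), then one or more of a digit (lazy) (captured); then exactly 4 of the literal 's', then zero or more of the literal '1', then the literal 'edc' (captured); then one or more of a literal 'z' (captured as 'num'); then one or more of any character (non-capturing group).
Scanning left to right: at [0:19] match 'gnsqq86ssss1edczzzr', groups = ('gnsqq86', 'ssss1edc', 'zzz').
Multiple groups make `findall` return tuples — one 3-tuple for the one match.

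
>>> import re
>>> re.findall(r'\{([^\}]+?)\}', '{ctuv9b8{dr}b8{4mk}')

['ctuv9b8{dr', '4mk']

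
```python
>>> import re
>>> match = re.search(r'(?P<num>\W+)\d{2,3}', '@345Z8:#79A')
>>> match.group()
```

'@345'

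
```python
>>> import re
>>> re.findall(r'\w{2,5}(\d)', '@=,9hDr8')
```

This matches 2 to 5 of a word character; then a digit (captured).
One capturing group, so `findall` returns just the captured substring from the one match — 1 in all.

['8']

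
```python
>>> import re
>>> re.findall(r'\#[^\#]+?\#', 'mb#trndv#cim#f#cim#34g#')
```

Since nothing is captured, `findall` lists the 3 matched substrings directly.

['#trndv#', '#f#', '#34g#']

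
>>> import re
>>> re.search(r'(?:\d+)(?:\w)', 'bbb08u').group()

'08u'

The pattern matches one or more of a digit (non-capturing group); then a word character (non-capturing group).
`search` walks the string left to right and returns the first match it finds.
The match spans [3:6] → '08u'.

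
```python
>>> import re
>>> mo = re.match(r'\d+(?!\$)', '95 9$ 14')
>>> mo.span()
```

The negative lookaround is zero-width — it rules out positions where the adjacent text would match, without consuming anything.
`re.match` only tries the pattern at the start of the string.
The match spans [0:2] → '95'.

(0, 2)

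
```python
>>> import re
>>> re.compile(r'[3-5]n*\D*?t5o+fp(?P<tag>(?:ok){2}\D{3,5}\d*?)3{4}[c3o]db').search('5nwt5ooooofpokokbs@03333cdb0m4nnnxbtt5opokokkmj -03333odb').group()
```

The pattern matches a character in [3-5], then zero or more of a literal 'n', then zero or more of a non-digit (lazy); then the literal 't5', then one or more of the literal 'o', then the literal 'fp'; then the literal 'ok' repeated 2 times, then 3 to 5 of a non-digit, then zero or more of a digit (lazy) (captured as 'tag'); then exactly 4 of the literal '3', then one of [c3o], then the literal 'db'.
The match spans [0:27] → '5nwt5ooooofpokokbs@03333cdb'.

'5nwt5ooooofpokokbs@03333cdb'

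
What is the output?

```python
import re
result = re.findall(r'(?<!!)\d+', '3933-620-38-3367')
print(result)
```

The negative lookaround is zero-width — it rules out positions where the adjacent text would match, without consuming anything.
Walking the string: at [0:4] → '3933'; at [5:8] → '620'; at [9:11] → '38'; at [12:16] → '3367'.
`findall` yields the raw match text (4 of them) because the pattern has no groups.

['3933', '620', '38', '3367']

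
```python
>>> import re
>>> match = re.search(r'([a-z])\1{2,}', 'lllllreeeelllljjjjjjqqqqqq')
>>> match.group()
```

`\1` is not a pattern — it's the concrete string captured by group 1, re-applied verbatim.
The match spans [0:5] → 'lllll'.

'lllll'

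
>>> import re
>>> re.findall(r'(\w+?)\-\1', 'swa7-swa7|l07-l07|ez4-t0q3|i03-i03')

A backreference is literal: `\1` must see the identical characters the first group matched.
Matches: at [0:9] match 'swa7-swa7', group 1 = 'swa7'; at [10:17] match 'l07-l07', group 1 = 'l07'; at [27:34] match 'i03-i03', group 1 = 'i03'.
`findall` collects group 1 from each match (3 total).

['swa7', 'l07', 'i03']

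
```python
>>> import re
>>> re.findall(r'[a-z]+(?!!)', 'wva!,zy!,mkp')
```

['wv', 'z', 'mkp']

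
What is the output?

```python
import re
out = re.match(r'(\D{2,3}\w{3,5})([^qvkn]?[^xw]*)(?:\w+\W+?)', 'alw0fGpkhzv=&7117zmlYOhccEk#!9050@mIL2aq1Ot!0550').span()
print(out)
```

`re.match` only tries the pattern at the start of the string.
The match spans [0:44] → 'alw0fGpkhzv=&7117zmlYOhccEk#!9050@mIL2aq1Ot!'.

(0, 44)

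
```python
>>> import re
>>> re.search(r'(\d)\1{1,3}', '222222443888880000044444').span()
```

(0, 4)

A backreference is literal: `\1` must see the identical characters the first group matched.
`search` walks the string left to right and returns the first match it finds.
The match spans [0:4] → '2222'.
Captured: group 1 = '2'.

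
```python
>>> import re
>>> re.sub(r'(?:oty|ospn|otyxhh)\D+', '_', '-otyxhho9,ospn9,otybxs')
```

Matches: at [1:8] → 'otyxhho'; at [16:22] → 'otybxs'.
Every occurrence is swapped for '_'.

'-_9,ospn9,_'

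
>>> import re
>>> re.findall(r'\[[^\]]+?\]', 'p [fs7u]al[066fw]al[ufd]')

['[fs7u]', '[066fw]', '[ufd]']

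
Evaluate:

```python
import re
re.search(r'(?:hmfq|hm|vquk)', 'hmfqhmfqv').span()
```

Alternation tries branches left to right and keeps the first one that lets the overall match succeed at that position.
The match spans [0:4] → 'hmfq'.

(0, 4)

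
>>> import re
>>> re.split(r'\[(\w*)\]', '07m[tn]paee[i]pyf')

Matches to split on: at [3:7] → '[tn]'; at [11:14] → '[i]'.
With a capturing group present, the delimiter's captured portion is kept in the result list.

['07m', 'tn', 'paee', 'i', 'pyf']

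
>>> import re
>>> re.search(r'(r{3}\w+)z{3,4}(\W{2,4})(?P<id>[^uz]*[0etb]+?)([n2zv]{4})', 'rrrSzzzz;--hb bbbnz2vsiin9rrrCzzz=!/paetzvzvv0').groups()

('rrrSz', ';--', 'hb bbb', 'nz2v')

The match spans [0:21] → 'rrrSzzzz;--hb bbbnz2v'.
Captured: group 1 = 'rrrSz', group 2 = ';--', group 3 = 'hb bbb', group 4 = 'nz2v'.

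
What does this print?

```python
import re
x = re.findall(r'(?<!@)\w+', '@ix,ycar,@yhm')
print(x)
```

['x', 'ycar', 'hm']

Because the assertion is negative and zero-width, positions next to the forbidden text are skipped.
Matches: at [2:3] → 'x'; at [4:8] → 'ycar'; at [11:13] → 'hm'.
`findall` yields the raw match text (3 of them) because the pattern has no groups.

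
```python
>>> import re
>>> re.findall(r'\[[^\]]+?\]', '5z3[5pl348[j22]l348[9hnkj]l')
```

['[5pl348[j22]', '[9hnkj]']

No capturing groups, so `findall` returns the 2 full match strings.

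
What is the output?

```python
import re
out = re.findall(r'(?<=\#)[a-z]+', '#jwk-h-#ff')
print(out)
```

['jwk', 'ff']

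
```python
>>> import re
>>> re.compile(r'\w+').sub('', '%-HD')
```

Pattern: one or more of a word character.
Matches: at [2:4] → 'HD'.
`sub` substitutes '' at each match site.

'%-'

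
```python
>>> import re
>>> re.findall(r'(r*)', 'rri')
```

This matches zero or more of a literal 'r' (captured).
With a single group, `findall` returns only what that group captured — 3 items.

['rr', '', '']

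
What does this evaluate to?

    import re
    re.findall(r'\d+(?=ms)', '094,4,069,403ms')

['403']

Because the assertion is zero-width, the text it checks is not consumed and won't appear in the result.
Scanning left to right: at [10:13] → '403'.
With no groups in the pattern, `findall` gives back each whole match — 1 here.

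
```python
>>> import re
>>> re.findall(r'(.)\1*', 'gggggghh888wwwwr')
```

['g', 'h', '8', 'w', 'r']

The backreference `\1` re-matches whatever the first group consumed, character for character.
Walking the string: at [0:6] match 'gggggg', group 1 = 'g'; at [6:8] match 'hh', group 1 = 'h'; at [8:11] match '888', group 1 = '8'; at [11:15] match 'wwww', group 1 = 'w'; at [15:16] match 'r', group 1 = 'r'.
Because there's exactly one group, `findall` drops the full match and keeps group 1 from each hit.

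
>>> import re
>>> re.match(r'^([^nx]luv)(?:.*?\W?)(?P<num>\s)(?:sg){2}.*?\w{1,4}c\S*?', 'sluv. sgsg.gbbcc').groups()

('sluv', ' ')

The pattern matches anchored at the start of the string; then any character except [nx], then the literal 'luv' (captured); then zero or more of any character (lazy), then optionally a non-word character (non-capturing group); then whitespace (captured as 'num'); then the literal 'sg' repeated 2 times, then zero or more of any character (lazy); then 1 to 4 of a word character, then a literal 'c', then zero or more of a non-whitespace character (lazy).
`re.match` won't scan ahead — the pattern has to work from the very first character.
The match spans [0:16] → 'sluv. sgsg.gbbcc'.
Captured: group 1 = 'sluv', group 2 = ' '.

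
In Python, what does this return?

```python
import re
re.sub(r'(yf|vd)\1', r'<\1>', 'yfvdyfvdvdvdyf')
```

A backreference is literal: `\1` must see the identical characters the first group matched.
Matches: at [6:10] → 'vdvd'.
The replacement refers to a captured group, so each match is rewritten using its own captured text.

'yfvdyf<vd>vdyf'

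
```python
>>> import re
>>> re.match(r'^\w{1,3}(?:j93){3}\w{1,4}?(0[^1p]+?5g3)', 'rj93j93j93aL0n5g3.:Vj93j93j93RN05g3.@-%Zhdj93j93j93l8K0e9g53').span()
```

(0, 17)

This matches anchored at the start of the string; then 1 to 3 of a word character, then the literal 'j93' repeated 3 times, then 1 to 4 of a word character (lazy); then the literal '0', then one or more of any character except [1p] (lazy), then the literal '5g3' (captured).
With the lazy modifier that quantifier settles for the fewest repetitions that let the rest of the pattern succeed (the atoms after it are unaffected and can still be greedy).
`re.match` won't scan ahead — the pattern has to work from the very first character.
The match spans [0:17] → 'rj93j93j93aL0n5g3'.
Captured: group 1 = '0n5g3'.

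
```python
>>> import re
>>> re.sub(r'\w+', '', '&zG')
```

'&'

This matches one or more of a word character.
Matches: at [1:3] → 'zG'.
`sub` substitutes '' at each match site.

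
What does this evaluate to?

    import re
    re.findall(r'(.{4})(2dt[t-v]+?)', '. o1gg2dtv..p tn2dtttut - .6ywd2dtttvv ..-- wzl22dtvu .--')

Because the quantifier is non-greedy, it stops expanding at the earliest point where the rest of the pattern can succeed.
With 2 capturing groups, `findall` returns a 2-tuple per match.

[('o1gg', '2dtv'), ('p tn', '2dtt'), ('6ywd', '2dtt'), ('wzl2', '2dtv')]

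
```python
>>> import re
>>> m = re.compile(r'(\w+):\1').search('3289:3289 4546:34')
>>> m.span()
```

(0, 9)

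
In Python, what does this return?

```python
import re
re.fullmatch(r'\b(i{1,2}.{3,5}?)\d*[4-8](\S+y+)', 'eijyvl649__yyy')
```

None

The pattern matches a word boundary (`\b`, zero-width); then 1 to 2 of the literal 'i', then 3 to 5 of any character (lazy) (captured); then zero or more of a digit, then a character in [4-8]; then one or more of a non-whitespace character, then one or more of the literal 'y' (captured).
`fullmatch` succeeds only if the pattern covers the string from start to end.
Here the pattern can't cover the whole string, so the call returns None.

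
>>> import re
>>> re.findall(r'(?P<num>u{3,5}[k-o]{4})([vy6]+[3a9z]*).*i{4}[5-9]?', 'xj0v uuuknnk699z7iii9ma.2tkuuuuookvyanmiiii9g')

[('uuuknnk', '699z')]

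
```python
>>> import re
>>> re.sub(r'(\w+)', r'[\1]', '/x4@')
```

Pattern: one or more of a word character (captured).
Matches: at [1:3] → 'x4'.
The replacement refers to a captured group, so each match is rewritten using its own captured text.

'/[x4]@'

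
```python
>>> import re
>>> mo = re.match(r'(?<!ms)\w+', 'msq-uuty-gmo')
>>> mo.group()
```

'msq'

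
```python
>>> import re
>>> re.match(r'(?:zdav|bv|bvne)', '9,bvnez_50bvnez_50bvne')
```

`re.match` only tries the pattern at the start of the string.
Here position 0 doesn't satisfy it, so the call returns None.

None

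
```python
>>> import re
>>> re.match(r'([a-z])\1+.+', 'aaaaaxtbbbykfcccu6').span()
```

(0, 18)

After group 1 captures some text, `\1` only succeeds where that same text appears again.
`re.match` won't scan ahead — the pattern has to work from the very first character.
The match spans [0:18] → 'aaaaaxtbbbykfcccu6'.
Captured: group 1 = 'a'.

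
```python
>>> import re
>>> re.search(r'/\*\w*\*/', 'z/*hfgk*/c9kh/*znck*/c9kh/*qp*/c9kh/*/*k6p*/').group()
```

`search` walks the string left to right and returns the first match it finds.
The match spans [1:9] → '/*hfgk*/'.

'/*hfgk*/'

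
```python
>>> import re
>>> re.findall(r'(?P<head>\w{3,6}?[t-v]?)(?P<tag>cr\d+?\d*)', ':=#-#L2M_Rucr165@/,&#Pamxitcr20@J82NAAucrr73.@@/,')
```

This matches 3 to 6 of a word character (lazy), then optionally a character in [t-v] (captured as 'head'); then the literal 'cr', then one or more of a digit (lazy), then zero or more of a digit (captured as 'tag').
`findall` packs the 2 group values into a tuple for every match.

[('L2M_Ru', 'cr165'), ('Pamxit', 'cr20')]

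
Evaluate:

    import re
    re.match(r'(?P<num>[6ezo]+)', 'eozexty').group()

'eoze'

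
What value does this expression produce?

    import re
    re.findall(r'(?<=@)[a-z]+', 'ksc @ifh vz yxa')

['ifh']

Because the assertion is zero-width, the text it checks is not consumed and won't appear in the result.
`findall` yields the raw match text (1 of them) because the pattern has no groups.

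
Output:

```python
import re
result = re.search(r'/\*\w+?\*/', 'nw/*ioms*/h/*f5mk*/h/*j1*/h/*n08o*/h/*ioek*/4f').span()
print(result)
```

(2, 10)

`re.search` scans for the first position where the pattern succeeds.
The match spans [2:10] → '/*ioms*/'.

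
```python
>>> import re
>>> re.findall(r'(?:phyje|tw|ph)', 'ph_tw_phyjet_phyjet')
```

['ph', 'tw', 'phyje', 'phyje']

`|` is ordered: at each position the engine commits to the first alternative that works.
Since nothing is captured, `findall` lists the 4 matched substrings directly.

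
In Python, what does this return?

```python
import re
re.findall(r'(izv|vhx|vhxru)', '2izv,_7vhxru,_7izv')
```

['izv', 'vhx', 'izv']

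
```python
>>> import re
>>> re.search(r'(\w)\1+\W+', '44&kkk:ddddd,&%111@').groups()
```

`\1` is not a pattern — it's the concrete string captured by group 1, re-applied verbatim.
Unlike `match`, `search` isn't anchored — it looks for the pattern anywhere in the string.
The match spans [0:3] → '44&'.
Captured: group 1 = '4'.

('4',)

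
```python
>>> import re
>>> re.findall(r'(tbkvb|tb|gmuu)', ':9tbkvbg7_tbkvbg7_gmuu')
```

Alternation tries branches left to right and keeps the first one that lets the overall match succeed at that position.
Because there's exactly one group, `findall` drops the full match and keeps group 1 from each hit.

['tbkvb', 'tbkvb', 'gmuu']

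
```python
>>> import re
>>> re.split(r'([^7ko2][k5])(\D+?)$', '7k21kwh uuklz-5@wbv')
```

['7k21kwh uuklz', '-5', '@wbv', '']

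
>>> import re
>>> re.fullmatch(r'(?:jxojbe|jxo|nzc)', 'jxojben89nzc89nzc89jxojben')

`fullmatch` succeeds only if the pattern covers the string from start to end.
Here the string isn't matched end-to-end, so the call returns None.

None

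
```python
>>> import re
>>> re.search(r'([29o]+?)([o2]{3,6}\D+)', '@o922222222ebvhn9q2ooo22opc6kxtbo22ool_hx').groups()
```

('o922', '222222ebvhn')

This matches one or more of one of [29o] (lazy) (captured); then 3 to 6 of one of [o2], then one or more of a non-digit (captured).
A `+?`/`*?`/`{m,n}?` starts at its minimum and grows only as far as needed for what follows to match.
`re.search` scans for the first position where the pattern succeeds.
The match spans [1:16] → 'o922222222ebvhn'.
Captured: group 1 = 'o922', group 2 = '222222ebvhn'.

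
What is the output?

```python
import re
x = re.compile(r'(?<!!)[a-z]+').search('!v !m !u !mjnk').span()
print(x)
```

The negative lookaround is zero-width — it rules out positions where the adjacent text would match, without consuming anything.
The match spans [11:14] → 'jnk'.

(11, 14)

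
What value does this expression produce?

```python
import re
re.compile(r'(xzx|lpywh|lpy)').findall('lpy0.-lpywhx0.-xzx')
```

['lpy', 'lpywh', 'xzx']

Alternation tries branches left to right and keeps the first one that lets the overall match succeed at that position.
Walking the string: at [0:3] match 'lpy', group 1 = 'lpy'; at [6:11] match 'lpywh', group 1 = 'lpywh'; at [15:18] match 'xzx', group 1 = 'xzx'.
With a single group, `findall` returns only what that group captured — 3 items.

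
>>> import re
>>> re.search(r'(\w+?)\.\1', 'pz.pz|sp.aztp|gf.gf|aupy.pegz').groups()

('pz',)

A backreference is literal: `\1` must see the identical characters the first group matched.
`re.search` tries every starting position until one works.
The match spans [0:5] → 'pz.pz'.
Captured: group 1 = 'pz'.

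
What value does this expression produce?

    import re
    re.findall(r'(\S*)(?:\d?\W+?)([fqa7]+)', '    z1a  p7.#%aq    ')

[('p7.#', 'aq')]

`findall` packs the 2 group values into a tuple for every match.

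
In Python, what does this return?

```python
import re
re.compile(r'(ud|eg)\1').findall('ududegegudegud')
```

['ud', 'eg']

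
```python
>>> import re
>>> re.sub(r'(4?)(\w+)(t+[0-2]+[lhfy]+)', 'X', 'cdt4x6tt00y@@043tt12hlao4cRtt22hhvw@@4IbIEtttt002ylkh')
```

'X@@Xvw@@Xkh'

Pattern: optionally a literal '4' (captured); then one or more of a word character (captured); then one or more of the literal 't', then one or more of a character in [0-2], then one or more of one of [lhfy] (captured).
Every occurrence is swapped for 'X'.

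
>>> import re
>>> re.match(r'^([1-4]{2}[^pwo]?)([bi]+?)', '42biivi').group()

`re.match` only tries the pattern at the start of the string.
The match spans [0:4] → '42bi'.

'42bi'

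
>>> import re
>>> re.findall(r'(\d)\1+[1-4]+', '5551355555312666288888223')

['5', '5', '6', '8']

`\1` has to match the exact text group 1 already captured.
Scanning left to right: at [0:5] match '55513', group 1 = '5'; at [5:13] match '55555312', group 1 = '5'; at [13:17] match '6662', group 1 = '6'; at [17:25] match '88888223', group 1 = '8'.
Because there's exactly one group, `findall` drops the full match and keeps group 1 from each hit.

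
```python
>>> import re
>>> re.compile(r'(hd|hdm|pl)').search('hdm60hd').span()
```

`|` is ordered: at each position the engine commits to the first alternative that works.
The match spans [0:2] → 'hd'.

(0, 2)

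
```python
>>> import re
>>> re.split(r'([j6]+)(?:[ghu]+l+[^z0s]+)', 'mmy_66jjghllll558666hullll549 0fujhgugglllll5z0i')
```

['mmy_', '66jj', '0fu', 'j', 'z0i']

This matches one or more of one of [j6] (captured); then one or more of one of [ghu], then one or more of the literal 'l', then one or more of any character except [z0s] (non-capturing group).
Matches to split on: at [4:30] → '66jjghllll558666hullll549 '; at [33:45] → 'jhgugglllll5'.
`re.split` interleaves the captured-group text with the surrounding fragments.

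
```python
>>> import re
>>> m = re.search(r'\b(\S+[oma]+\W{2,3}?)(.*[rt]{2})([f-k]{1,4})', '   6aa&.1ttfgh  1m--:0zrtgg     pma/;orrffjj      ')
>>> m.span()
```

(3, 44)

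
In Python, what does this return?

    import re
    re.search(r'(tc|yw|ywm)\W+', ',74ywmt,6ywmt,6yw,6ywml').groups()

The match spans [15:18] → 'yw,'.
Captured: group 1 = 'yw'.

('yw',)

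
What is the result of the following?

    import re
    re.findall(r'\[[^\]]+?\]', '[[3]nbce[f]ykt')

Scanning left to right: at [0:4] → '[[3]'; at [8:11] → '[f]'.
`findall` yields the raw match text (2 of them) because the pattern has no groups.

['[[3]', '[f]']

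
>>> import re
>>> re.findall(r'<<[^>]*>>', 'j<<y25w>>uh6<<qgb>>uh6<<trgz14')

['<<y25w>>', '<<qgb>>']

Walking the string: at [1:9] → '<<y25w>>'; at [12:19] → '<<qgb>>'.
No capturing groups, so `findall` returns the 2 full match strings.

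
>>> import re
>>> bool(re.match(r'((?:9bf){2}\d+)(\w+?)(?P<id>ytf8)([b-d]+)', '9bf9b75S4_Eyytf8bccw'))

Pattern: the literal '9bf' repeated 2 times, then one or more of a digit (captured); then one or more of a word character (lazy) (captured); then the literal 'ytf', then the literal '8' (captured as 'id'); then one or more of a character in [b-d] (captured).
`re.match` won't scan ahead — the pattern has to work from the very first character.
Here the string doesn't start with a match, so the call returns None, and `bool(None)` is False.

False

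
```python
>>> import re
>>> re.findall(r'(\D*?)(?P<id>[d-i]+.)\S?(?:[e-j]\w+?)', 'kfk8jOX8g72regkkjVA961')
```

[('k', 'fk'), ('r', 'egk')]

Pattern: zero or more of a non-digit (lazy) (captured); then one or more of a character in [d-i], then any character (captured as 'id'); then optionally a non-whitespace character; then a character in [e-j], then one or more of a word character (lazy) (non-capturing group).
Walking the string: at [0:6] match 'kfk8jO', groups = ('k', 'fk'); at [11:18] match 'regkkjV', groups = ('r', 'egk').
Multiple groups make `findall` return tuples — one 2-tuple for each match.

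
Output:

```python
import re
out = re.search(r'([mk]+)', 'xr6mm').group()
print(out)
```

Pattern: one or more of one of [mk] (captured).
Unlike `match`, `search` isn't anchored — it looks for the pattern anywhere in the string.
The match spans [3:5] → 'mm'.
Captured: group 1 = 'mm'.

mm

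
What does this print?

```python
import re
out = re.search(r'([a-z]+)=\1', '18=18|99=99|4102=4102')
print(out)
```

None

The backreference `\1` re-matches whatever the first group consumed, character for character.
Here no position works, so the call returns None.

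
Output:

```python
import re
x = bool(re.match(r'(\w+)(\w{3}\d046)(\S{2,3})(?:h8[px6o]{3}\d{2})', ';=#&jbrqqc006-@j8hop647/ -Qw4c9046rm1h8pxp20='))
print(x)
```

False

`re.match` only tries the pattern at the start of the string.
Here the string doesn't start with a match, so the call returns None, and `bool(None)` is False.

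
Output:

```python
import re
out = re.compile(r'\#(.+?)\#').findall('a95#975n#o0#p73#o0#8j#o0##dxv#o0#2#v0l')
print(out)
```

['975n', 'p73', '8j', '#dxv', '2']

Scanning left to right: at [3:9] match '#975n#', group 1 = '975n'; at [11:16] match '#p73#', group 1 = 'p73'; at [18:22] match '#8j#', group 1 = '8j'; at [24:30] match '##dxv#', group 1 = '#dxv'; at [32:35] match '#2#', group 1 = '2'.
With a single group, `findall` returns only what that group captured — 5 items.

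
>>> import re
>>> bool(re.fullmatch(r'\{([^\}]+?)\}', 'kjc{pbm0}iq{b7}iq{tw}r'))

False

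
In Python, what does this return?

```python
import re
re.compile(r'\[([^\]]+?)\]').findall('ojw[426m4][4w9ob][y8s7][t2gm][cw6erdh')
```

['426m4', '4w9ob', 'y8s7', 't2gm']

Because there's exactly one group, `findall` drops the full match and keeps group 1 from each hit.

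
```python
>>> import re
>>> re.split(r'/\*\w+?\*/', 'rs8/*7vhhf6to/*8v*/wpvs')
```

Each match becomes a cut point; 2 segments remain.

['rs8/*7vhhf6to', 'wpvs']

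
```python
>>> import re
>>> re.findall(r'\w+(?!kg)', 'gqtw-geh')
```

['gqtw', 'geh']

The negative lookaround is zero-width — it rules out positions where the adjacent text would match, without consuming anything.
Matches: at [0:4] → 'gqtw'; at [5:8] → 'geh'.
`findall` yields the raw match text (2 of them) because the pattern has no groups.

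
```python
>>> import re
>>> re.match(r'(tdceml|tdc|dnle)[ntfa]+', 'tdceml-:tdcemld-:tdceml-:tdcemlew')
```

None

`re.match` won't scan ahead — the pattern has to work from the very first character.
Here the pattern fails at index 0, so the call returns None.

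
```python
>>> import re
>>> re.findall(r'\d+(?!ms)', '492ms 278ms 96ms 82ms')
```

['49', '27', '9', '8']

`(?!…)`/`(?<!…)` only lets a position through if the neighbouring text does NOT match; no characters are consumed.
Matches: at [0:2] → '49'; at [6:8] → '27'; at [12:13] → '9'; at [17:18] → '8'.
With no groups in the pattern, `findall` gives back each whole match — 4 here.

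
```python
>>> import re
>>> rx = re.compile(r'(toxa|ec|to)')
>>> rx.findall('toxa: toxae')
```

`|` is ordered: at each position the engine commits to the first alternative that works.
Walking the string: at [0:4] match 'toxa', group 1 = 'toxa'; at [6:10] match 'toxa', group 1 = 'toxa'.
With a single group, `findall` returns only what that group captured — 2 items.

['toxa', 'toxa']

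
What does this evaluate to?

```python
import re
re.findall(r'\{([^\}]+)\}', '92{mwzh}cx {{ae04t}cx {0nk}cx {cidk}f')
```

`findall` collects group 1 from each match (4 total).

['mwzh', '{ae04t', '0nk', 'cidk']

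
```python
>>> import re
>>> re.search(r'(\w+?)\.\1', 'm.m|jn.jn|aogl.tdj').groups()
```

The match spans [0:3] → 'm.m'.
Captured: group 1 = 'm'.

('m',)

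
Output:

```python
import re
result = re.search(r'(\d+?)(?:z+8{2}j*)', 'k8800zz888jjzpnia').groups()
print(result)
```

('8800',)

The pattern matches one or more of a digit (lazy) (captured); then one or more of a literal 'z', then exactly 2 of the literal '8', then zero or more of a literal 'j' (non-capturing group).
`re.search` tries every starting position until one works.
The match spans [1:9] → '8800zz88'.
Captured: group 1 = '8800'.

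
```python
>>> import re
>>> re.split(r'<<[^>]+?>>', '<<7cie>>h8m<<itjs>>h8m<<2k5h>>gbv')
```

`split` removes every match and returns the 4 fragments in between.

['', 'h8m', 'h8m', 'gbv']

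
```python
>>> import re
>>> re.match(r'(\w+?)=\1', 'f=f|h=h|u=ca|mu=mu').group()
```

'f=f'

`match` is anchored at position 0; if the pattern doesn't fit there, it returns None.
The match spans [0:3] → 'f=f'.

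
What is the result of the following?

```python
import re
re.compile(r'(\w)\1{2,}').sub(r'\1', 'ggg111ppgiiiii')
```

'g1ppgi'

A backreference is literal: `\1` must see the identical characters the first group matched.
Matches: at [0:3] → 'ggg'; at [3:6] → '111'; at [9:14] → 'iiiii'.
`\1` in the replacement pulls in group 1's text for each match.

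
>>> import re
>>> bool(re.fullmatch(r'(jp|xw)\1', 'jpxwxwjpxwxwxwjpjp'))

False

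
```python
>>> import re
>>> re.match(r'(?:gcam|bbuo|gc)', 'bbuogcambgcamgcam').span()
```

`re.match` won't scan ahead — the pattern has to work from the very first character.
The match spans [0:4] → 'bbuo'.

(0, 4)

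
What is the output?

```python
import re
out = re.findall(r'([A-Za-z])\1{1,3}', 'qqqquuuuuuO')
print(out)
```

['q', 'u', 'u']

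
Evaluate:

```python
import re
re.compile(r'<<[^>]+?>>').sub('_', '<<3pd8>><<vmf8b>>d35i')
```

'__d35i'

Every occurrence is swapped for '_'.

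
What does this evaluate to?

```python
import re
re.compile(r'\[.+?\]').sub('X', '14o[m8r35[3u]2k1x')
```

Matches: at [3:13] → '[m8r35[3u]'.
Every occurrence is swapped for 'X'.

'14oX2k1x'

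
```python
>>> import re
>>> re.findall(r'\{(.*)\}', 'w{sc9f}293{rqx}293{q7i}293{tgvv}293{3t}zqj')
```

Scanning left to right: at [1:39] match '{sc9f}293{rqx}293{q7i}293{tgvv}293{3t}', group 1 = 'sc9f}293{rqx}293{q7i}293{tgvv}293{3t'.
`findall` collects group 1 from the one match (1 total).

['sc9f}293{rqx}293{q7i}293{tgvv}293{3t']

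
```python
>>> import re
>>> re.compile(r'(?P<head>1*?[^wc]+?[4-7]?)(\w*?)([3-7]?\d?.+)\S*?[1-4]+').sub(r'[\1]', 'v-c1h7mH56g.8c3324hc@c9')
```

The pattern matches zero or more of a literal '1' (lazy), then one or more of any character except [wc] (lazy), then optionally a character in [4-7] (captured as 'head'); then zero or more of a word character (lazy) (captured); then optionally a character in [3-7], then optionally a digit, then one or more of any character (captured); then zero or more of a non-whitespace character (lazy), then one or more of a character in [1-4].
Matches: at [0:18] → 'v-c1h7mH56g.8c3324'.
Each match is replaced using the text its own group 1 captured.

'[v]hc@c9'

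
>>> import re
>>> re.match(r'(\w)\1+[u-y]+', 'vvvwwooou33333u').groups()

('v',)

The match spans [0:5] → 'vvvww'.
Captured: group 1 = 'v'.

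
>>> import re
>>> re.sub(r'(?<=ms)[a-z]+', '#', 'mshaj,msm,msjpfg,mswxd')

The `(?=…)`/`(?<=…)` assertion just peeks at neighbouring text; it doesn't advance the match position.
Matches: at [2:5] → 'haj'; at [8:9] → 'm'; at [12:16] → 'jpfg'; at [19:22] → 'wxd'.
`sub` substitutes '#' at each match site.

'ms#,ms#,ms#,ms#'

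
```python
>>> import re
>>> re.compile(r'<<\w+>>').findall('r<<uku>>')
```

Walking the string: at [1:8] → '<<uku>>'.
Since nothing is captured, `findall` lists the 1 matched substring directly.

['<<uku>>']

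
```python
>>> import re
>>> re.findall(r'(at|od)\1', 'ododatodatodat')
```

['od']

`\1` has to match the exact text group 1 already captured.
Because there's exactly one group, `findall` drops the full match and keeps group 1 from the one hit.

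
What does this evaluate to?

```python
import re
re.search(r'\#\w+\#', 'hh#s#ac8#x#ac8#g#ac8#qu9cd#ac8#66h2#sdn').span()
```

`search` walks the string left to right and returns the first match it finds.
The match spans [2:5] → '#s#'.

(2, 5)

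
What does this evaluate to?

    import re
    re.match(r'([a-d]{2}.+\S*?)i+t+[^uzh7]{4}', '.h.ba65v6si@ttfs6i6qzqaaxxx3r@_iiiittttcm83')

This matches exactly 2 of a character in [a-d], then one or more of any character, then zero or more of a non-whitespace character (lazy) (captured); then one or more of a literal 'i', then one or more of the literal 't', then exactly 4 of any character except [uzh7].
`match` is anchored at position 0; if the pattern doesn't fit there, it returns None.
Here the string doesn't start with a match, so the call returns None.

None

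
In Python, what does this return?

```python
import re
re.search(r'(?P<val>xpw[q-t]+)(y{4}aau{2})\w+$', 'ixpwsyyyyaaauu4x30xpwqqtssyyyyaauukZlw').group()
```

'xpwqqtssyyyyaauukZlw'

Pattern: the literal 'xpw', then one or more of a character in [q-t] (captured as 'val'); then exactly 4 of the literal 'y', then the literal 'aa', then exactly 2 of the literal 'u' (captured); then one or more of a word character; then anchored at the end.
`re.search` tries every starting position until one works.
The match spans [18:38] → 'xpwqqtssyyyyaauukZlw'.
Captured: group 1 = 'xpwqqtss', group 2 = 'yyyyaauu'.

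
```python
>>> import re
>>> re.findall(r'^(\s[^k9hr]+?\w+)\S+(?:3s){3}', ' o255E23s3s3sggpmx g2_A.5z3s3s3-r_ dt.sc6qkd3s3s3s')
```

[' o255E']

`findall` collects group 1 from the one match (1 total).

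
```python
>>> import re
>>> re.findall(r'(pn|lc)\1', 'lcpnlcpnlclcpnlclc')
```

['lc', 'lc']

A backreference is literal: `\1` must see the identical characters the first group matched.
Because there's exactly one group, `findall` drops the full match and keeps group 1 from each hit.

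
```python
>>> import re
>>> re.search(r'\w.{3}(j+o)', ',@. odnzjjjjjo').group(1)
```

Pattern: a word character, then exactly 3 of any character; then one or more of the literal 'j', then a literal 'o' (captured).
`search` walks the string left to right and returns the first match it finds.
The match spans [4:14] → 'odnzjjjjjo'.
Captured: group 1 = 'jjjjjo'.

'jjjjjo'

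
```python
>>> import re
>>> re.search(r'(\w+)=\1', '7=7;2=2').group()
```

'7=7'

The backreference `\1` re-matches whatever the first group consumed, character for character.
The match spans [0:3] → '7=7'.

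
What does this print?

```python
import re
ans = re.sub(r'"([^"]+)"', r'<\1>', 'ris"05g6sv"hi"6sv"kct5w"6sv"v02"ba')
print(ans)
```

Matches: at [3:11] → '"05g6sv"'; at [13:18] → '"6sv"'; at [23:28] → '"6sv"'.
`\1` in the replacement pulls in group 1's text for each match.

ris<05g6sv>hi<6sv>kct5w<6sv>v02"ba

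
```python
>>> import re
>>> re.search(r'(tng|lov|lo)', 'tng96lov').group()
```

'tng'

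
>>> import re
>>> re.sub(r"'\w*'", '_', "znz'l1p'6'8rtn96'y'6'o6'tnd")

"znz_6_y_o6'tnd"

Matches: at [3:8] → "'l1p'"; at [9:17] → "'8rtn96'"; at [18:21] → "'6'".
Every occurrence is swapped for '_'.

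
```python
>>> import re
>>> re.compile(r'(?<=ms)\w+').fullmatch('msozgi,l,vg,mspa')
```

Because the assertion is zero-width, the text it checks is not consumed and won't appear in the result.
For `fullmatch`, every character of the input must be accounted for by the pattern.
Here the string isn't matched end-to-end, so the call returns None.

None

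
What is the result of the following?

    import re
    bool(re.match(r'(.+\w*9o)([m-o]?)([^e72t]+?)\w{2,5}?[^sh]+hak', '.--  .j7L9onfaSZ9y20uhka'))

False

Pattern: one or more of any character, then zero or more of a word character, then the literal '9o' (captured); then optionally a character in [m-o] (captured); then one or more of any character except [e72t] (lazy) (captured); then 2 to 5 of a word character (lazy), then one or more of any character except [sh], then the literal 'hak'.
`re.match` won't scan ahead — the pattern has to work from the very first character.
Here the string doesn't start with a match, so the call returns None, and `bool(None)` is False.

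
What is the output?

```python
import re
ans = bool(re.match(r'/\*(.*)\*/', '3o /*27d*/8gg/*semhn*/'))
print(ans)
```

False

`re.match` only tries the pattern at the start of the string.
Here the pattern fails at index 0, so the call returns None, and `bool(None)` is False.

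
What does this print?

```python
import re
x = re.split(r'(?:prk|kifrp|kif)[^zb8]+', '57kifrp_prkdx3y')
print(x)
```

['57', '']

Matches to split on: at [2:15] → 'kifrp_prkdx3y'.
Each match becomes a cut point; 2 segments remain.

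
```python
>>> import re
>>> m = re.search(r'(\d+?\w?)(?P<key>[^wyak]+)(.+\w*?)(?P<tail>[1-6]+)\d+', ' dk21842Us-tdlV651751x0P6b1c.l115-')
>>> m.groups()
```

The match spans [3:33] → '21842Us-tdlV651751x0P6b1c.l115'.
Captured: group 1 = '21', group 2 = '842Us-tdlV651751x0P6b1c.l', group 3 = '1', group 4 = '1'.

('21', '842Us-tdlV651751x0P6b1c.l', '1', '1')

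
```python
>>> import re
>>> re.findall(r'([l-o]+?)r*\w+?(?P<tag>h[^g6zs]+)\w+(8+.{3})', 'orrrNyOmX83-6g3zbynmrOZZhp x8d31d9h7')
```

[('n', 'hp ', '8d31')]

A non-greedy quantifier consumes as few characters as it can — just enough that the remainder of the pattern still matches from where it stops; whatever follows it matches normally.
`findall` packs the 3 group values into a tuple for every match.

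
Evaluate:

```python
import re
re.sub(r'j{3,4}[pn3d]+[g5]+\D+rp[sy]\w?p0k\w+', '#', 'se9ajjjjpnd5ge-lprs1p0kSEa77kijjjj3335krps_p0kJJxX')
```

'se9ajjjjpnd5ge-lprs1p0kSEa77ki#'

This matches 3 to 4 of the literal 'j', then one or more of one of [pn3d], then one or more of one of [g5]; then one or more of a non-digit, then the literal 'rp'; then one of [sy], then optionally a word character, then the literal 'p0k'; then one or more of a word character.
Matches: at [30:50] → 'jjjj3335krps_p0kJJxX'.
`sub` substitutes '#' at each match site.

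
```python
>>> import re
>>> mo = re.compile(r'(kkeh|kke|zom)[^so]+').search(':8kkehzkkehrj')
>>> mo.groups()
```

('kkeh',)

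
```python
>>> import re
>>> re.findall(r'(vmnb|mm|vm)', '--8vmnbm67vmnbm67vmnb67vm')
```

Alternation tries branches left to right and keeps the first one that lets the overall match succeed at that position.
Matches: at [3:7] match 'vmnb', group 1 = 'vmnb'; at [10:14] match 'vmnb', group 1 = 'vmnb'; at [17:21] match 'vmnb', group 1 = 'vmnb'; at [23:25] match 'vm', group 1 = 'vm'.
One capturing group, so `findall` returns just the captured substring from each match — 4 in all.

['vmnb', 'vmnb', 'vmnb', 'vm']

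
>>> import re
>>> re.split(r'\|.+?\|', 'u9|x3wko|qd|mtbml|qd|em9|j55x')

['u9', 'qd', 'qd', 'j55x']

Matches to split on: at [2:9] → '|x3wko|'; at [11:18] → '|mtbml|'; at [20:25] → '|em9|'.
Splitting on the pattern gives 4 pieces.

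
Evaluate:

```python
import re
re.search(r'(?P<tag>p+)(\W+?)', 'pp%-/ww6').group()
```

'pp%'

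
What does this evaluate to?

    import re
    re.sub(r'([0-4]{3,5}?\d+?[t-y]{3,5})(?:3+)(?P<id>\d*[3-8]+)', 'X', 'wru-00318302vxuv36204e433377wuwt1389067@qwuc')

'wru-Xe433377wuwt1389067@qwuc'

Every occurrence is swapped for 'X'.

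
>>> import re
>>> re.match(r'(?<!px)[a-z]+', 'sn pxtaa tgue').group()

'sn'

Because the assertion is negative and zero-width, positions next to the forbidden text are skipped.
`re.match` only tries the pattern at the start of the string.
The match spans [0:2] → 'sn'.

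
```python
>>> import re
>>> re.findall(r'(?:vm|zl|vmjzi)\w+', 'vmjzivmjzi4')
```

Matches: at [0:11] → 'vmjzivmjzi4'.
With no groups in the pattern, `findall` gives back each whole match — 1 here.

['vmjzivmjzi4']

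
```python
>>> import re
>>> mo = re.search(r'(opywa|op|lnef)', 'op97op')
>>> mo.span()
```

(0, 2)

`search` walks the string left to right and returns the first match it finds.
The match spans [0:2] → 'op'.
Captured: group 1 = 'op'.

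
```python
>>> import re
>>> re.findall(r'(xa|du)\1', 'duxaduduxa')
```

A backreference is literal: `\1` must see the identical characters the first group matched.
Scanning left to right: at [4:8] match 'dudu', group 1 = 'du'.
Because there's exactly one group, `findall` drops the full match and keeps group 1 from the one hit.

['du']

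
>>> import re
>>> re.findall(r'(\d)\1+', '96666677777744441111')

['6', '7', '4', '1']

After group 1 captures some text, `\1` only succeeds where that same text appears again.
Scanning left to right: at [1:6] match '66666', group 1 = '6'; at [6:12] match '777777', group 1 = '7'; at [12:16] match '4444', group 1 = '4'; at [16:20] match '1111', group 1 = '1'.
`findall` collects group 1 from each match (4 total).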